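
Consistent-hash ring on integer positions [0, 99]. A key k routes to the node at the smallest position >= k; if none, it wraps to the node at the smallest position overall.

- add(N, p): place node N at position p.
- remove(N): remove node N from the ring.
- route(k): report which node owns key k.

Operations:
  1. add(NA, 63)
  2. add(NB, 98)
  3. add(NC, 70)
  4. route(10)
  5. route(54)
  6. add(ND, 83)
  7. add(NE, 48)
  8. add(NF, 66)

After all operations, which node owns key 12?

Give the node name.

Answer: NE

Derivation:
Op 1: add NA@63 -> ring=[63:NA]
Op 2: add NB@98 -> ring=[63:NA,98:NB]
Op 3: add NC@70 -> ring=[63:NA,70:NC,98:NB]
Op 4: route key 10: smallest pos >= 10 is 63 -> NA
Op 5: route key 54: smallest pos >= 54 is 63 -> NA
Op 6: add ND@83 -> ring=[63:NA,70:NC,83:ND,98:NB]
Op 7: add NE@48 -> ring=[48:NE,63:NA,70:NC,83:ND,98:NB]
Op 8: add NF@66 -> ring=[48:NE,63:NA,66:NF,70:NC,83:ND,98:NB]
Final route key 12: smallest pos >= 12 is 48 -> NE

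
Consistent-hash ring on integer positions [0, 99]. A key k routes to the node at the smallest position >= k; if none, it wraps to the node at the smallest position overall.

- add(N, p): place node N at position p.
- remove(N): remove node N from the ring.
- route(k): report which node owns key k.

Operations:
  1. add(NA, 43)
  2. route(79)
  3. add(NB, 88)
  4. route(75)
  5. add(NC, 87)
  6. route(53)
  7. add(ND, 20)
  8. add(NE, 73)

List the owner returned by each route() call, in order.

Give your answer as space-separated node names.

Op 1: add NA@43 -> ring=[43:NA]
Op 2: route key 79: none >= 79, wrap to smallest pos 43 -> NA
Op 3: add NB@88 -> ring=[43:NA,88:NB]
Op 4: route key 75: smallest pos >= 75 is 88 -> NB
Op 5: add NC@87 -> ring=[43:NA,87:NC,88:NB]
Op 6: route key 53: smallest pos >= 53 is 87 -> NC
Op 7: add ND@20 -> ring=[20:ND,43:NA,87:NC,88:NB]
Op 8: add NE@73 -> ring=[20:ND,43:NA,73:NE,87:NC,88:NB]

Answer: NA NB NC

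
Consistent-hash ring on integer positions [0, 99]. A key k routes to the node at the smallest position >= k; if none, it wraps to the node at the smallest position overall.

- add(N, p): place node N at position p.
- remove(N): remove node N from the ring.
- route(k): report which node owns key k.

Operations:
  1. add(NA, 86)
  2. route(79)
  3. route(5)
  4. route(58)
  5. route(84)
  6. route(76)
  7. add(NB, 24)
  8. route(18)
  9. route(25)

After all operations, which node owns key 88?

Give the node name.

Answer: NB

Derivation:
Op 1: add NA@86 -> ring=[86:NA]
Op 2: route key 79: smallest pos >= 79 is 86 -> NA
Op 3: route key 5: smallest pos >= 5 is 86 -> NA
Op 4: route key 58: smallest pos >= 58 is 86 -> NA
Op 5: route key 84: smallest pos >= 84 is 86 -> NA
Op 6: route key 76: smallest pos >= 76 is 86 -> NA
Op 7: add NB@24 -> ring=[24:NB,86:NA]
Op 8: route key 18: smallest pos >= 18 is 24 -> NB
Op 9: route key 25: smallest pos >= 25 is 86 -> NA
Final route key 88: none >= 88, wrap to smallest pos 24 -> NB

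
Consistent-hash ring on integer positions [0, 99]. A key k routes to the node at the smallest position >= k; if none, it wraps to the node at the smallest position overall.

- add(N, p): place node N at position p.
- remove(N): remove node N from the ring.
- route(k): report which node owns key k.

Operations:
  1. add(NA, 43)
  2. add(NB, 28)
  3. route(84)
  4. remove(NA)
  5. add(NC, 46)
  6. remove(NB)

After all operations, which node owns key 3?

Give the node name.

Op 1: add NA@43 -> ring=[43:NA]
Op 2: add NB@28 -> ring=[28:NB,43:NA]
Op 3: route key 84: none >= 84, wrap to smallest pos 28 -> NB
Op 4: remove NA -> ring=[28:NB]
Op 5: add NC@46 -> ring=[28:NB,46:NC]
Op 6: remove NB -> ring=[46:NC]
Final route key 3: smallest pos >= 3 is 46 -> NC

Answer: NC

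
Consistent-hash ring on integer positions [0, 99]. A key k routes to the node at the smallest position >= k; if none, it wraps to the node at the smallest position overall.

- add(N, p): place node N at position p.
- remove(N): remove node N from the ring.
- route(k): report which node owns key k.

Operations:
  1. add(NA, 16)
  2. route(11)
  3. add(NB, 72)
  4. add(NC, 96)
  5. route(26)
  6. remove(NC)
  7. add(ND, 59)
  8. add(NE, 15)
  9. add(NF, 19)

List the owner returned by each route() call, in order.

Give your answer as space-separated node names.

Answer: NA NB

Derivation:
Op 1: add NA@16 -> ring=[16:NA]
Op 2: route key 11: smallest pos >= 11 is 16 -> NA
Op 3: add NB@72 -> ring=[16:NA,72:NB]
Op 4: add NC@96 -> ring=[16:NA,72:NB,96:NC]
Op 5: route key 26: smallest pos >= 26 is 72 -> NB
Op 6: remove NC -> ring=[16:NA,72:NB]
Op 7: add ND@59 -> ring=[16:NA,59:ND,72:NB]
Op 8: add NE@15 -> ring=[15:NE,16:NA,59:ND,72:NB]
Op 9: add NF@19 -> ring=[15:NE,16:NA,19:NF,59:ND,72:NB]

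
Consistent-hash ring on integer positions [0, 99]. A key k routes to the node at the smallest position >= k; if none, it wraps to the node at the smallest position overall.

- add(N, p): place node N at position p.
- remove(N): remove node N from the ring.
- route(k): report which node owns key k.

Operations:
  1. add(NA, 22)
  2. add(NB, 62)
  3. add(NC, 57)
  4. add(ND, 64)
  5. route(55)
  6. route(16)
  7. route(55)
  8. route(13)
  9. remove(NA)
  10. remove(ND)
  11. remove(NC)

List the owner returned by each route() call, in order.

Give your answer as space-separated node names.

Answer: NC NA NC NA

Derivation:
Op 1: add NA@22 -> ring=[22:NA]
Op 2: add NB@62 -> ring=[22:NA,62:NB]
Op 3: add NC@57 -> ring=[22:NA,57:NC,62:NB]
Op 4: add ND@64 -> ring=[22:NA,57:NC,62:NB,64:ND]
Op 5: route key 55: smallest pos >= 55 is 57 -> NC
Op 6: route key 16: smallest pos >= 16 is 22 -> NA
Op 7: route key 55: smallest pos >= 55 is 57 -> NC
Op 8: route key 13: smallest pos >= 13 is 22 -> NA
Op 9: remove NA -> ring=[57:NC,62:NB,64:ND]
Op 10: remove ND -> ring=[57:NC,62:NB]
Op 11: remove NC -> ring=[62:NB]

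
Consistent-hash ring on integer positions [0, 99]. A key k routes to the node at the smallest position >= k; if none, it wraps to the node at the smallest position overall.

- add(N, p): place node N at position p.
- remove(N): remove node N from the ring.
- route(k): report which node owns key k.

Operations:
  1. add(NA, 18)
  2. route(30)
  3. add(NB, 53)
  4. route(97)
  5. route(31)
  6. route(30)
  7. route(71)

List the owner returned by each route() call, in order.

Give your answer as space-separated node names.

Answer: NA NA NB NB NA

Derivation:
Op 1: add NA@18 -> ring=[18:NA]
Op 2: route key 30: none >= 30, wrap to smallest pos 18 -> NA
Op 3: add NB@53 -> ring=[18:NA,53:NB]
Op 4: route key 97: none >= 97, wrap to smallest pos 18 -> NA
Op 5: route key 31: smallest pos >= 31 is 53 -> NB
Op 6: route key 30: smallest pos >= 30 is 53 -> NB
Op 7: route key 71: none >= 71, wrap to smallest pos 18 -> NA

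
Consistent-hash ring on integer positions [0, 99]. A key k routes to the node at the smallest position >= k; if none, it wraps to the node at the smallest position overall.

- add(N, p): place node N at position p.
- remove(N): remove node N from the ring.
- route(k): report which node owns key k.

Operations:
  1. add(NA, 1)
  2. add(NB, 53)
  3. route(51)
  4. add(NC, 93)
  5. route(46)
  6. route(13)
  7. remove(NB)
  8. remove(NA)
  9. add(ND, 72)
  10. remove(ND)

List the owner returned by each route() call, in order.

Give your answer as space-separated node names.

Op 1: add NA@1 -> ring=[1:NA]
Op 2: add NB@53 -> ring=[1:NA,53:NB]
Op 3: route key 51: smallest pos >= 51 is 53 -> NB
Op 4: add NC@93 -> ring=[1:NA,53:NB,93:NC]
Op 5: route key 46: smallest pos >= 46 is 53 -> NB
Op 6: route key 13: smallest pos >= 13 is 53 -> NB
Op 7: remove NB -> ring=[1:NA,93:NC]
Op 8: remove NA -> ring=[93:NC]
Op 9: add ND@72 -> ring=[72:ND,93:NC]
Op 10: remove ND -> ring=[93:NC]

Answer: NB NB NB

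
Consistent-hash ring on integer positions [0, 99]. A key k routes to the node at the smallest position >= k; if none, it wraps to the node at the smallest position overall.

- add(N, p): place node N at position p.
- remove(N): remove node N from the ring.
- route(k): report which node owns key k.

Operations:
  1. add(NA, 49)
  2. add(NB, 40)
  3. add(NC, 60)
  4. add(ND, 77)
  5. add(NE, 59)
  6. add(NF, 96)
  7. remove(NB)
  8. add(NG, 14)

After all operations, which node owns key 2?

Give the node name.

Answer: NG

Derivation:
Op 1: add NA@49 -> ring=[49:NA]
Op 2: add NB@40 -> ring=[40:NB,49:NA]
Op 3: add NC@60 -> ring=[40:NB,49:NA,60:NC]
Op 4: add ND@77 -> ring=[40:NB,49:NA,60:NC,77:ND]
Op 5: add NE@59 -> ring=[40:NB,49:NA,59:NE,60:NC,77:ND]
Op 6: add NF@96 -> ring=[40:NB,49:NA,59:NE,60:NC,77:ND,96:NF]
Op 7: remove NB -> ring=[49:NA,59:NE,60:NC,77:ND,96:NF]
Op 8: add NG@14 -> ring=[14:NG,49:NA,59:NE,60:NC,77:ND,96:NF]
Final route key 2: smallest pos >= 2 is 14 -> NG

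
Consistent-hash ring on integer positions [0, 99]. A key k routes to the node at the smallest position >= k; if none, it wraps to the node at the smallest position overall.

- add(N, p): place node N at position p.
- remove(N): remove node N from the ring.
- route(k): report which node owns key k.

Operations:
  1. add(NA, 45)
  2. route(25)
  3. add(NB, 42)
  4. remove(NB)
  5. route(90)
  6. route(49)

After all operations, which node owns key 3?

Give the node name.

Answer: NA

Derivation:
Op 1: add NA@45 -> ring=[45:NA]
Op 2: route key 25: smallest pos >= 25 is 45 -> NA
Op 3: add NB@42 -> ring=[42:NB,45:NA]
Op 4: remove NB -> ring=[45:NA]
Op 5: route key 90: none >= 90, wrap to smallest pos 45 -> NA
Op 6: route key 49: none >= 49, wrap to smallest pos 45 -> NA
Final route key 3: smallest pos >= 3 is 45 -> NA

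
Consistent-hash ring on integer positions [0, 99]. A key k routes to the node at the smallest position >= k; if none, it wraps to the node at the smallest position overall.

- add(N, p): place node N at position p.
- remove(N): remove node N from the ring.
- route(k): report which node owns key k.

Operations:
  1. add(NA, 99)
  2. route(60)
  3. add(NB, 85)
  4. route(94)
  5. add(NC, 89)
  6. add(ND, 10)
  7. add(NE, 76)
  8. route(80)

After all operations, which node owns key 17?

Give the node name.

Answer: NE

Derivation:
Op 1: add NA@99 -> ring=[99:NA]
Op 2: route key 60: smallest pos >= 60 is 99 -> NA
Op 3: add NB@85 -> ring=[85:NB,99:NA]
Op 4: route key 94: smallest pos >= 94 is 99 -> NA
Op 5: add NC@89 -> ring=[85:NB,89:NC,99:NA]
Op 6: add ND@10 -> ring=[10:ND,85:NB,89:NC,99:NA]
Op 7: add NE@76 -> ring=[10:ND,76:NE,85:NB,89:NC,99:NA]
Op 8: route key 80: smallest pos >= 80 is 85 -> NB
Final route key 17: smallest pos >= 17 is 76 -> NE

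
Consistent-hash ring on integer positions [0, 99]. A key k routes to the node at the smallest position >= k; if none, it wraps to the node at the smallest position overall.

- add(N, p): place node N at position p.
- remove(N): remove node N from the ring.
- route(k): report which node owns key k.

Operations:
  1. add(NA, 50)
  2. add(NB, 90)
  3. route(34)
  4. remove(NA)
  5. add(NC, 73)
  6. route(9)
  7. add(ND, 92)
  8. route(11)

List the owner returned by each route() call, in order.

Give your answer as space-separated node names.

Op 1: add NA@50 -> ring=[50:NA]
Op 2: add NB@90 -> ring=[50:NA,90:NB]
Op 3: route key 34: smallest pos >= 34 is 50 -> NA
Op 4: remove NA -> ring=[90:NB]
Op 5: add NC@73 -> ring=[73:NC,90:NB]
Op 6: route key 9: smallest pos >= 9 is 73 -> NC
Op 7: add ND@92 -> ring=[73:NC,90:NB,92:ND]
Op 8: route key 11: smallest pos >= 11 is 73 -> NC

Answer: NA NC NC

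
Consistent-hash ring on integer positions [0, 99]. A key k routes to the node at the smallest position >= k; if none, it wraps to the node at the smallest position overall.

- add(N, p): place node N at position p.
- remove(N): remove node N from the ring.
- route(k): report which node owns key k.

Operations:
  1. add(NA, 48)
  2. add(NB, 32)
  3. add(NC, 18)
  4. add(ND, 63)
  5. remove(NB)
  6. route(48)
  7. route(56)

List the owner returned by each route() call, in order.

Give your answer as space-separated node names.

Answer: NA ND

Derivation:
Op 1: add NA@48 -> ring=[48:NA]
Op 2: add NB@32 -> ring=[32:NB,48:NA]
Op 3: add NC@18 -> ring=[18:NC,32:NB,48:NA]
Op 4: add ND@63 -> ring=[18:NC,32:NB,48:NA,63:ND]
Op 5: remove NB -> ring=[18:NC,48:NA,63:ND]
Op 6: route key 48: smallest pos >= 48 is 48 -> NA
Op 7: route key 56: smallest pos >= 56 is 63 -> ND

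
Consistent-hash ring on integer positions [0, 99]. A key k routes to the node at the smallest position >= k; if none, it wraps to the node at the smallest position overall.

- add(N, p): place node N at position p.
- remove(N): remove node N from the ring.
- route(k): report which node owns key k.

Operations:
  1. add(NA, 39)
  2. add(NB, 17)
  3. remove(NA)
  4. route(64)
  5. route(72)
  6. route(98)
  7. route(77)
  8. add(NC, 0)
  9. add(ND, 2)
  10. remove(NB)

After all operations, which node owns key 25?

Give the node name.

Answer: NC

Derivation:
Op 1: add NA@39 -> ring=[39:NA]
Op 2: add NB@17 -> ring=[17:NB,39:NA]
Op 3: remove NA -> ring=[17:NB]
Op 4: route key 64: none >= 64, wrap to smallest pos 17 -> NB
Op 5: route key 72: none >= 72, wrap to smallest pos 17 -> NB
Op 6: route key 98: none >= 98, wrap to smallest pos 17 -> NB
Op 7: route key 77: none >= 77, wrap to smallest pos 17 -> NB
Op 8: add NC@0 -> ring=[0:NC,17:NB]
Op 9: add ND@2 -> ring=[0:NC,2:ND,17:NB]
Op 10: remove NB -> ring=[0:NC,2:ND]
Final route key 25: none >= 25, wrap to smallest pos 0 -> NC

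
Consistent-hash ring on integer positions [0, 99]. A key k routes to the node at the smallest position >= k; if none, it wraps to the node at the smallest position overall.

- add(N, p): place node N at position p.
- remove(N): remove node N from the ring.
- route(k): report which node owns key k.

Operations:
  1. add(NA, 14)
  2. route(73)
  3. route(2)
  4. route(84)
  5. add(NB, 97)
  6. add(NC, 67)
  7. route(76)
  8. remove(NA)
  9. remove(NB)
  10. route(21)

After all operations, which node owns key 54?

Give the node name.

Answer: NC

Derivation:
Op 1: add NA@14 -> ring=[14:NA]
Op 2: route key 73: none >= 73, wrap to smallest pos 14 -> NA
Op 3: route key 2: smallest pos >= 2 is 14 -> NA
Op 4: route key 84: none >= 84, wrap to smallest pos 14 -> NA
Op 5: add NB@97 -> ring=[14:NA,97:NB]
Op 6: add NC@67 -> ring=[14:NA,67:NC,97:NB]
Op 7: route key 76: smallest pos >= 76 is 97 -> NB
Op 8: remove NA -> ring=[67:NC,97:NB]
Op 9: remove NB -> ring=[67:NC]
Op 10: route key 21: smallest pos >= 21 is 67 -> NC
Final route key 54: smallest pos >= 54 is 67 -> NC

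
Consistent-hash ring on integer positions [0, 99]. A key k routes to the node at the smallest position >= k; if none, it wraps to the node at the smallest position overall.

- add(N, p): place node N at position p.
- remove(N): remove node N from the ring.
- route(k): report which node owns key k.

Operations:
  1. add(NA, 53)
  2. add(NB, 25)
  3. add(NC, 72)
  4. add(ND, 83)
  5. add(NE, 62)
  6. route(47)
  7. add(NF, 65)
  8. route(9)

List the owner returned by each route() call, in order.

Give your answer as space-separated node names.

Answer: NA NB

Derivation:
Op 1: add NA@53 -> ring=[53:NA]
Op 2: add NB@25 -> ring=[25:NB,53:NA]
Op 3: add NC@72 -> ring=[25:NB,53:NA,72:NC]
Op 4: add ND@83 -> ring=[25:NB,53:NA,72:NC,83:ND]
Op 5: add NE@62 -> ring=[25:NB,53:NA,62:NE,72:NC,83:ND]
Op 6: route key 47: smallest pos >= 47 is 53 -> NA
Op 7: add NF@65 -> ring=[25:NB,53:NA,62:NE,65:NF,72:NC,83:ND]
Op 8: route key 9: smallest pos >= 9 is 25 -> NB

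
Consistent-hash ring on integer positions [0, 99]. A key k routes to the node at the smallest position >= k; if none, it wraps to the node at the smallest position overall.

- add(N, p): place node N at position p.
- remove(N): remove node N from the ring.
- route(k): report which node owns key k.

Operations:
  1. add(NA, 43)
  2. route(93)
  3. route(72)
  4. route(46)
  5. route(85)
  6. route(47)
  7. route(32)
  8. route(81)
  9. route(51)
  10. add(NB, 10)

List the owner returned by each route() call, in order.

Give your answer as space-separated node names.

Answer: NA NA NA NA NA NA NA NA

Derivation:
Op 1: add NA@43 -> ring=[43:NA]
Op 2: route key 93: none >= 93, wrap to smallest pos 43 -> NA
Op 3: route key 72: none >= 72, wrap to smallest pos 43 -> NA
Op 4: route key 46: none >= 46, wrap to smallest pos 43 -> NA
Op 5: route key 85: none >= 85, wrap to smallest pos 43 -> NA
Op 6: route key 47: none >= 47, wrap to smallest pos 43 -> NA
Op 7: route key 32: smallest pos >= 32 is 43 -> NA
Op 8: route key 81: none >= 81, wrap to smallest pos 43 -> NA
Op 9: route key 51: none >= 51, wrap to smallest pos 43 -> NA
Op 10: add NB@10 -> ring=[10:NB,43:NA]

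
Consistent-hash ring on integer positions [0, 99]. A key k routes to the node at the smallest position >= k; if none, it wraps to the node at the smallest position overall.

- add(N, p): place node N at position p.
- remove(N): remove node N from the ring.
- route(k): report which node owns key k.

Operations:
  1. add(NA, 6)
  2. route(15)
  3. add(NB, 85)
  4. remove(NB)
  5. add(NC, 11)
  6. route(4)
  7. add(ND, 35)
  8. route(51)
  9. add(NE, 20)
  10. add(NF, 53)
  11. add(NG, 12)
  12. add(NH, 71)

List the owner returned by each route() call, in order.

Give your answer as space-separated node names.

Op 1: add NA@6 -> ring=[6:NA]
Op 2: route key 15: none >= 15, wrap to smallest pos 6 -> NA
Op 3: add NB@85 -> ring=[6:NA,85:NB]
Op 4: remove NB -> ring=[6:NA]
Op 5: add NC@11 -> ring=[6:NA,11:NC]
Op 6: route key 4: smallest pos >= 4 is 6 -> NA
Op 7: add ND@35 -> ring=[6:NA,11:NC,35:ND]
Op 8: route key 51: none >= 51, wrap to smallest pos 6 -> NA
Op 9: add NE@20 -> ring=[6:NA,11:NC,20:NE,35:ND]
Op 10: add NF@53 -> ring=[6:NA,11:NC,20:NE,35:ND,53:NF]
Op 11: add NG@12 -> ring=[6:NA,11:NC,12:NG,20:NE,35:ND,53:NF]
Op 12: add NH@71 -> ring=[6:NA,11:NC,12:NG,20:NE,35:ND,53:NF,71:NH]

Answer: NA NA NA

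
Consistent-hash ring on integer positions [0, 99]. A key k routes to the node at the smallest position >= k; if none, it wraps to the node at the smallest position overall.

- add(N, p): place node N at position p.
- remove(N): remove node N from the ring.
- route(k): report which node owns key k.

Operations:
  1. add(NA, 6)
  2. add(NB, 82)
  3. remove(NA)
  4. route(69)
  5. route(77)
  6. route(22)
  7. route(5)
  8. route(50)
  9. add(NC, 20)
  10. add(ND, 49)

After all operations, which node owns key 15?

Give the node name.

Op 1: add NA@6 -> ring=[6:NA]
Op 2: add NB@82 -> ring=[6:NA,82:NB]
Op 3: remove NA -> ring=[82:NB]
Op 4: route key 69: smallest pos >= 69 is 82 -> NB
Op 5: route key 77: smallest pos >= 77 is 82 -> NB
Op 6: route key 22: smallest pos >= 22 is 82 -> NB
Op 7: route key 5: smallest pos >= 5 is 82 -> NB
Op 8: route key 50: smallest pos >= 50 is 82 -> NB
Op 9: add NC@20 -> ring=[20:NC,82:NB]
Op 10: add ND@49 -> ring=[20:NC,49:ND,82:NB]
Final route key 15: smallest pos >= 15 is 20 -> NC

Answer: NC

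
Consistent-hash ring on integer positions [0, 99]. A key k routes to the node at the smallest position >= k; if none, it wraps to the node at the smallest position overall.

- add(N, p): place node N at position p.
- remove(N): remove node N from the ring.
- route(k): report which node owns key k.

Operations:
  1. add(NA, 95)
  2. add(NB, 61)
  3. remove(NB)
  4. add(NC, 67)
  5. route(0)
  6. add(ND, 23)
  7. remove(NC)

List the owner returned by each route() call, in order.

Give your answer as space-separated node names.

Op 1: add NA@95 -> ring=[95:NA]
Op 2: add NB@61 -> ring=[61:NB,95:NA]
Op 3: remove NB -> ring=[95:NA]
Op 4: add NC@67 -> ring=[67:NC,95:NA]
Op 5: route key 0: smallest pos >= 0 is 67 -> NC
Op 6: add ND@23 -> ring=[23:ND,67:NC,95:NA]
Op 7: remove NC -> ring=[23:ND,95:NA]

Answer: NC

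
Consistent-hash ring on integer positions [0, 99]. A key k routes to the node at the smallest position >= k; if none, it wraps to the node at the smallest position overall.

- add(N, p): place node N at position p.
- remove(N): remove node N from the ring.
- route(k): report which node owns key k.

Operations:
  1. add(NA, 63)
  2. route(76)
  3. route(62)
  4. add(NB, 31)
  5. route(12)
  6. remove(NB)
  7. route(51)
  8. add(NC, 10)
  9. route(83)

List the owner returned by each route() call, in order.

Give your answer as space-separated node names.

Answer: NA NA NB NA NC

Derivation:
Op 1: add NA@63 -> ring=[63:NA]
Op 2: route key 76: none >= 76, wrap to smallest pos 63 -> NA
Op 3: route key 62: smallest pos >= 62 is 63 -> NA
Op 4: add NB@31 -> ring=[31:NB,63:NA]
Op 5: route key 12: smallest pos >= 12 is 31 -> NB
Op 6: remove NB -> ring=[63:NA]
Op 7: route key 51: smallest pos >= 51 is 63 -> NA
Op 8: add NC@10 -> ring=[10:NC,63:NA]
Op 9: route key 83: none >= 83, wrap to smallest pos 10 -> NC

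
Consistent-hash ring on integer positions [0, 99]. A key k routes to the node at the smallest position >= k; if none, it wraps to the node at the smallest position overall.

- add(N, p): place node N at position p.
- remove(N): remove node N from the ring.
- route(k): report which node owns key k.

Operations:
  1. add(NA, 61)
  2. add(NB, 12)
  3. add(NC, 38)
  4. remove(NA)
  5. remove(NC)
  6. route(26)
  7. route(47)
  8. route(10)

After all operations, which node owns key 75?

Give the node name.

Answer: NB

Derivation:
Op 1: add NA@61 -> ring=[61:NA]
Op 2: add NB@12 -> ring=[12:NB,61:NA]
Op 3: add NC@38 -> ring=[12:NB,38:NC,61:NA]
Op 4: remove NA -> ring=[12:NB,38:NC]
Op 5: remove NC -> ring=[12:NB]
Op 6: route key 26: none >= 26, wrap to smallest pos 12 -> NB
Op 7: route key 47: none >= 47, wrap to smallest pos 12 -> NB
Op 8: route key 10: smallest pos >= 10 is 12 -> NB
Final route key 75: none >= 75, wrap to smallest pos 12 -> NB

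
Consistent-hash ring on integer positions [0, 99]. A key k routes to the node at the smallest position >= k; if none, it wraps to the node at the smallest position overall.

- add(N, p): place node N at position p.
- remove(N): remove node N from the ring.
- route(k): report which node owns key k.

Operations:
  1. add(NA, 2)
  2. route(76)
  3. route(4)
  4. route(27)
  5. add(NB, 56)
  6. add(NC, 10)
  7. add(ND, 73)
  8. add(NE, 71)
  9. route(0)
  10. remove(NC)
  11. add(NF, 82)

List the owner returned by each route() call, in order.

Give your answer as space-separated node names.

Answer: NA NA NA NA

Derivation:
Op 1: add NA@2 -> ring=[2:NA]
Op 2: route key 76: none >= 76, wrap to smallest pos 2 -> NA
Op 3: route key 4: none >= 4, wrap to smallest pos 2 -> NA
Op 4: route key 27: none >= 27, wrap to smallest pos 2 -> NA
Op 5: add NB@56 -> ring=[2:NA,56:NB]
Op 6: add NC@10 -> ring=[2:NA,10:NC,56:NB]
Op 7: add ND@73 -> ring=[2:NA,10:NC,56:NB,73:ND]
Op 8: add NE@71 -> ring=[2:NA,10:NC,56:NB,71:NE,73:ND]
Op 9: route key 0: smallest pos >= 0 is 2 -> NA
Op 10: remove NC -> ring=[2:NA,56:NB,71:NE,73:ND]
Op 11: add NF@82 -> ring=[2:NA,56:NB,71:NE,73:ND,82:NF]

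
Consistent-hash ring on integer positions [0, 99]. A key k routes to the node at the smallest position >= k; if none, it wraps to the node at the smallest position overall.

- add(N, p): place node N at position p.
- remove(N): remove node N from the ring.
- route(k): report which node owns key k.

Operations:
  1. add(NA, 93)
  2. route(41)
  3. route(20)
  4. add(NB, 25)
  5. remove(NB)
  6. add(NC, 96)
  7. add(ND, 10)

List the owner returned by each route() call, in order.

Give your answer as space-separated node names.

Op 1: add NA@93 -> ring=[93:NA]
Op 2: route key 41: smallest pos >= 41 is 93 -> NA
Op 3: route key 20: smallest pos >= 20 is 93 -> NA
Op 4: add NB@25 -> ring=[25:NB,93:NA]
Op 5: remove NB -> ring=[93:NA]
Op 6: add NC@96 -> ring=[93:NA,96:NC]
Op 7: add ND@10 -> ring=[10:ND,93:NA,96:NC]

Answer: NA NA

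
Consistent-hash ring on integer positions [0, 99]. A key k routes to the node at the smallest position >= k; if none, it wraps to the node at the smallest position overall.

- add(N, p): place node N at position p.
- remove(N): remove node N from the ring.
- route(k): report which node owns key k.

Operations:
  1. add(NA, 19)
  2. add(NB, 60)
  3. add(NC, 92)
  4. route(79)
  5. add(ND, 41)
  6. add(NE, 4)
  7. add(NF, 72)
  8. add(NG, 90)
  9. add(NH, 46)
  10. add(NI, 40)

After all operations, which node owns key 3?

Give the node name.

Op 1: add NA@19 -> ring=[19:NA]
Op 2: add NB@60 -> ring=[19:NA,60:NB]
Op 3: add NC@92 -> ring=[19:NA,60:NB,92:NC]
Op 4: route key 79: smallest pos >= 79 is 92 -> NC
Op 5: add ND@41 -> ring=[19:NA,41:ND,60:NB,92:NC]
Op 6: add NE@4 -> ring=[4:NE,19:NA,41:ND,60:NB,92:NC]
Op 7: add NF@72 -> ring=[4:NE,19:NA,41:ND,60:NB,72:NF,92:NC]
Op 8: add NG@90 -> ring=[4:NE,19:NA,41:ND,60:NB,72:NF,90:NG,92:NC]
Op 9: add NH@46 -> ring=[4:NE,19:NA,41:ND,46:NH,60:NB,72:NF,90:NG,92:NC]
Op 10: add NI@40 -> ring=[4:NE,19:NA,40:NI,41:ND,46:NH,60:NB,72:NF,90:NG,92:NC]
Final route key 3: smallest pos >= 3 is 4 -> NE

Answer: NE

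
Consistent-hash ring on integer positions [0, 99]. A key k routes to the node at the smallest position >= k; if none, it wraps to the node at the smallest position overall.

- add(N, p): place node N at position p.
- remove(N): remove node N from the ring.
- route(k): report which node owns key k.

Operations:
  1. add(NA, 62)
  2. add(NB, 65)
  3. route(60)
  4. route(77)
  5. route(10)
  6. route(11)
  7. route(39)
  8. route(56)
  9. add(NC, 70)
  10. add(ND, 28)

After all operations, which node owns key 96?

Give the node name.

Op 1: add NA@62 -> ring=[62:NA]
Op 2: add NB@65 -> ring=[62:NA,65:NB]
Op 3: route key 60: smallest pos >= 60 is 62 -> NA
Op 4: route key 77: none >= 77, wrap to smallest pos 62 -> NA
Op 5: route key 10: smallest pos >= 10 is 62 -> NA
Op 6: route key 11: smallest pos >= 11 is 62 -> NA
Op 7: route key 39: smallest pos >= 39 is 62 -> NA
Op 8: route key 56: smallest pos >= 56 is 62 -> NA
Op 9: add NC@70 -> ring=[62:NA,65:NB,70:NC]
Op 10: add ND@28 -> ring=[28:ND,62:NA,65:NB,70:NC]
Final route key 96: none >= 96, wrap to smallest pos 28 -> ND

Answer: ND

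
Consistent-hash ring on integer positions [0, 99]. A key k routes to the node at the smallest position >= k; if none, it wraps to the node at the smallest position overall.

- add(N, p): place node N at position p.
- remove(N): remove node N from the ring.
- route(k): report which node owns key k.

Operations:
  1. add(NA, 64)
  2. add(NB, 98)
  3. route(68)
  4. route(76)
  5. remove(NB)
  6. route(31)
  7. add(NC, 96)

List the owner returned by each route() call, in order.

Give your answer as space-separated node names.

Answer: NB NB NA

Derivation:
Op 1: add NA@64 -> ring=[64:NA]
Op 2: add NB@98 -> ring=[64:NA,98:NB]
Op 3: route key 68: smallest pos >= 68 is 98 -> NB
Op 4: route key 76: smallest pos >= 76 is 98 -> NB
Op 5: remove NB -> ring=[64:NA]
Op 6: route key 31: smallest pos >= 31 is 64 -> NA
Op 7: add NC@96 -> ring=[64:NA,96:NC]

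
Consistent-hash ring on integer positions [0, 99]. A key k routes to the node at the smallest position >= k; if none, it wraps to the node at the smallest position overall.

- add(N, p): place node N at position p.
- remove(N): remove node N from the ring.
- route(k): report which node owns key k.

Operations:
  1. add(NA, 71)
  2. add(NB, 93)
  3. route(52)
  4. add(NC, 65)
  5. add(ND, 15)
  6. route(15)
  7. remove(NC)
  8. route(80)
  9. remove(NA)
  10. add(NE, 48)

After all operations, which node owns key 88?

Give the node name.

Answer: NB

Derivation:
Op 1: add NA@71 -> ring=[71:NA]
Op 2: add NB@93 -> ring=[71:NA,93:NB]
Op 3: route key 52: smallest pos >= 52 is 71 -> NA
Op 4: add NC@65 -> ring=[65:NC,71:NA,93:NB]
Op 5: add ND@15 -> ring=[15:ND,65:NC,71:NA,93:NB]
Op 6: route key 15: smallest pos >= 15 is 15 -> ND
Op 7: remove NC -> ring=[15:ND,71:NA,93:NB]
Op 8: route key 80: smallest pos >= 80 is 93 -> NB
Op 9: remove NA -> ring=[15:ND,93:NB]
Op 10: add NE@48 -> ring=[15:ND,48:NE,93:NB]
Final route key 88: smallest pos >= 88 is 93 -> NB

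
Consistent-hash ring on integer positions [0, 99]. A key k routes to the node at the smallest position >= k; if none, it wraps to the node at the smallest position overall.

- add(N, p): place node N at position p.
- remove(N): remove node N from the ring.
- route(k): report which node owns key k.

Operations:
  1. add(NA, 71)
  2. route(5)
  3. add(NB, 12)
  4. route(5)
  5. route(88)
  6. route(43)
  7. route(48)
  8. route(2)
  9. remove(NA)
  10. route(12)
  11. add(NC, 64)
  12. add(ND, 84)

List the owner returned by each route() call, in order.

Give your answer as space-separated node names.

Op 1: add NA@71 -> ring=[71:NA]
Op 2: route key 5: smallest pos >= 5 is 71 -> NA
Op 3: add NB@12 -> ring=[12:NB,71:NA]
Op 4: route key 5: smallest pos >= 5 is 12 -> NB
Op 5: route key 88: none >= 88, wrap to smallest pos 12 -> NB
Op 6: route key 43: smallest pos >= 43 is 71 -> NA
Op 7: route key 48: smallest pos >= 48 is 71 -> NA
Op 8: route key 2: smallest pos >= 2 is 12 -> NB
Op 9: remove NA -> ring=[12:NB]
Op 10: route key 12: smallest pos >= 12 is 12 -> NB
Op 11: add NC@64 -> ring=[12:NB,64:NC]
Op 12: add ND@84 -> ring=[12:NB,64:NC,84:ND]

Answer: NA NB NB NA NA NB NB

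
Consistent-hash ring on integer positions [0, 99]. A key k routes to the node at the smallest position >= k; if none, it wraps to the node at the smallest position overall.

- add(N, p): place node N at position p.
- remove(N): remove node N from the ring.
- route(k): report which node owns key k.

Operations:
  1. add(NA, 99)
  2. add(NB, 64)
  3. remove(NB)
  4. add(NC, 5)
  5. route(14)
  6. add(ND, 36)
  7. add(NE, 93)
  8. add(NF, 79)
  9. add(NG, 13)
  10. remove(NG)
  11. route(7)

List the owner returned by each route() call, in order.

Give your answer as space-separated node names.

Answer: NA ND

Derivation:
Op 1: add NA@99 -> ring=[99:NA]
Op 2: add NB@64 -> ring=[64:NB,99:NA]
Op 3: remove NB -> ring=[99:NA]
Op 4: add NC@5 -> ring=[5:NC,99:NA]
Op 5: route key 14: smallest pos >= 14 is 99 -> NA
Op 6: add ND@36 -> ring=[5:NC,36:ND,99:NA]
Op 7: add NE@93 -> ring=[5:NC,36:ND,93:NE,99:NA]
Op 8: add NF@79 -> ring=[5:NC,36:ND,79:NF,93:NE,99:NA]
Op 9: add NG@13 -> ring=[5:NC,13:NG,36:ND,79:NF,93:NE,99:NA]
Op 10: remove NG -> ring=[5:NC,36:ND,79:NF,93:NE,99:NA]
Op 11: route key 7: smallest pos >= 7 is 36 -> ND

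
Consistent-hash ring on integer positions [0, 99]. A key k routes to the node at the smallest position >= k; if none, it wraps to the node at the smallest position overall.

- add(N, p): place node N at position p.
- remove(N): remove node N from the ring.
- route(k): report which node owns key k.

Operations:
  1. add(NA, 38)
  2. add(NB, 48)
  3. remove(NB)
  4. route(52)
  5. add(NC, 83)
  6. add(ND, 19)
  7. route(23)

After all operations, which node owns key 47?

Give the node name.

Answer: NC

Derivation:
Op 1: add NA@38 -> ring=[38:NA]
Op 2: add NB@48 -> ring=[38:NA,48:NB]
Op 3: remove NB -> ring=[38:NA]
Op 4: route key 52: none >= 52, wrap to smallest pos 38 -> NA
Op 5: add NC@83 -> ring=[38:NA,83:NC]
Op 6: add ND@19 -> ring=[19:ND,38:NA,83:NC]
Op 7: route key 23: smallest pos >= 23 is 38 -> NA
Final route key 47: smallest pos >= 47 is 83 -> NC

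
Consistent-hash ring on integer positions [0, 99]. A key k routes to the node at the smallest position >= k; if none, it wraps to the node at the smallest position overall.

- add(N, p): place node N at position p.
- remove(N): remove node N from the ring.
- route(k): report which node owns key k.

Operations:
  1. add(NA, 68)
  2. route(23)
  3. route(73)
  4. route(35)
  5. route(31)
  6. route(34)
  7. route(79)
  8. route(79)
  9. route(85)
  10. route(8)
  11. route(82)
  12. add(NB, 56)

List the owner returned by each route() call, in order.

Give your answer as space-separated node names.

Answer: NA NA NA NA NA NA NA NA NA NA

Derivation:
Op 1: add NA@68 -> ring=[68:NA]
Op 2: route key 23: smallest pos >= 23 is 68 -> NA
Op 3: route key 73: none >= 73, wrap to smallest pos 68 -> NA
Op 4: route key 35: smallest pos >= 35 is 68 -> NA
Op 5: route key 31: smallest pos >= 31 is 68 -> NA
Op 6: route key 34: smallest pos >= 34 is 68 -> NA
Op 7: route key 79: none >= 79, wrap to smallest pos 68 -> NA
Op 8: route key 79: none >= 79, wrap to smallest pos 68 -> NA
Op 9: route key 85: none >= 85, wrap to smallest pos 68 -> NA
Op 10: route key 8: smallest pos >= 8 is 68 -> NA
Op 11: route key 82: none >= 82, wrap to smallest pos 68 -> NA
Op 12: add NB@56 -> ring=[56:NB,68:NA]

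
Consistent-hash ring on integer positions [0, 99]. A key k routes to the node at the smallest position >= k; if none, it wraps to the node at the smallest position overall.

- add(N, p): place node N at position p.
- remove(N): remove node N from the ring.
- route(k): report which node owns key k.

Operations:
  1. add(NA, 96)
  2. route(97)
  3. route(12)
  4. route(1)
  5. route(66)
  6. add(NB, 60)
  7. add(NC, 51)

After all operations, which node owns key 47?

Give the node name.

Answer: NC

Derivation:
Op 1: add NA@96 -> ring=[96:NA]
Op 2: route key 97: none >= 97, wrap to smallest pos 96 -> NA
Op 3: route key 12: smallest pos >= 12 is 96 -> NA
Op 4: route key 1: smallest pos >= 1 is 96 -> NA
Op 5: route key 66: smallest pos >= 66 is 96 -> NA
Op 6: add NB@60 -> ring=[60:NB,96:NA]
Op 7: add NC@51 -> ring=[51:NC,60:NB,96:NA]
Final route key 47: smallest pos >= 47 is 51 -> NC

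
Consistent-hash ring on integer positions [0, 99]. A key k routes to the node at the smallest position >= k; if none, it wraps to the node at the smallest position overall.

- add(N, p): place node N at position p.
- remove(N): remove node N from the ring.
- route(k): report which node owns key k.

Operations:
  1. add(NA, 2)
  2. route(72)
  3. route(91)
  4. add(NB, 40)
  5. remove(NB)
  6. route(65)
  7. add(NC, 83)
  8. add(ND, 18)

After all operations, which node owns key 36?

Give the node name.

Answer: NC

Derivation:
Op 1: add NA@2 -> ring=[2:NA]
Op 2: route key 72: none >= 72, wrap to smallest pos 2 -> NA
Op 3: route key 91: none >= 91, wrap to smallest pos 2 -> NA
Op 4: add NB@40 -> ring=[2:NA,40:NB]
Op 5: remove NB -> ring=[2:NA]
Op 6: route key 65: none >= 65, wrap to smallest pos 2 -> NA
Op 7: add NC@83 -> ring=[2:NA,83:NC]
Op 8: add ND@18 -> ring=[2:NA,18:ND,83:NC]
Final route key 36: smallest pos >= 36 is 83 -> NC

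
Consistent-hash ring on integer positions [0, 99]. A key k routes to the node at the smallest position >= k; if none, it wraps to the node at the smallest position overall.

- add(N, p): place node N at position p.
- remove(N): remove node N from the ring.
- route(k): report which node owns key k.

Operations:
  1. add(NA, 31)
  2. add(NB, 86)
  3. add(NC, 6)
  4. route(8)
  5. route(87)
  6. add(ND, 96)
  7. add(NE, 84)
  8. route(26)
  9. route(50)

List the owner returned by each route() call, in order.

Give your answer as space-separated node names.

Op 1: add NA@31 -> ring=[31:NA]
Op 2: add NB@86 -> ring=[31:NA,86:NB]
Op 3: add NC@6 -> ring=[6:NC,31:NA,86:NB]
Op 4: route key 8: smallest pos >= 8 is 31 -> NA
Op 5: route key 87: none >= 87, wrap to smallest pos 6 -> NC
Op 6: add ND@96 -> ring=[6:NC,31:NA,86:NB,96:ND]
Op 7: add NE@84 -> ring=[6:NC,31:NA,84:NE,86:NB,96:ND]
Op 8: route key 26: smallest pos >= 26 is 31 -> NA
Op 9: route key 50: smallest pos >= 50 is 84 -> NE

Answer: NA NC NA NE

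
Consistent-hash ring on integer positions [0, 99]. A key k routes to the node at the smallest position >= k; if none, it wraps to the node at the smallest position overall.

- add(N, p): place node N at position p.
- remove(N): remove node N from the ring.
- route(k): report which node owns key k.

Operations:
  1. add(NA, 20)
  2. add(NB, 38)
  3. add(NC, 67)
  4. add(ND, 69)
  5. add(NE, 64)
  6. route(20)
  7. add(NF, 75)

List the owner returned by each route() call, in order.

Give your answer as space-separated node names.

Answer: NA

Derivation:
Op 1: add NA@20 -> ring=[20:NA]
Op 2: add NB@38 -> ring=[20:NA,38:NB]
Op 3: add NC@67 -> ring=[20:NA,38:NB,67:NC]
Op 4: add ND@69 -> ring=[20:NA,38:NB,67:NC,69:ND]
Op 5: add NE@64 -> ring=[20:NA,38:NB,64:NE,67:NC,69:ND]
Op 6: route key 20: smallest pos >= 20 is 20 -> NA
Op 7: add NF@75 -> ring=[20:NA,38:NB,64:NE,67:NC,69:ND,75:NF]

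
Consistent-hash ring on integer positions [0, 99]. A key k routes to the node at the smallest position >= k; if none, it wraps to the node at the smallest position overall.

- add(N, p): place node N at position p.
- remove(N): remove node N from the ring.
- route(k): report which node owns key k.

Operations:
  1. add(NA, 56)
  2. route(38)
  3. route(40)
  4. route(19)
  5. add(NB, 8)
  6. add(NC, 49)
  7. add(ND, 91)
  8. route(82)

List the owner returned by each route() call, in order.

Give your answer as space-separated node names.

Answer: NA NA NA ND

Derivation:
Op 1: add NA@56 -> ring=[56:NA]
Op 2: route key 38: smallest pos >= 38 is 56 -> NA
Op 3: route key 40: smallest pos >= 40 is 56 -> NA
Op 4: route key 19: smallest pos >= 19 is 56 -> NA
Op 5: add NB@8 -> ring=[8:NB,56:NA]
Op 6: add NC@49 -> ring=[8:NB,49:NC,56:NA]
Op 7: add ND@91 -> ring=[8:NB,49:NC,56:NA,91:ND]
Op 8: route key 82: smallest pos >= 82 is 91 -> ND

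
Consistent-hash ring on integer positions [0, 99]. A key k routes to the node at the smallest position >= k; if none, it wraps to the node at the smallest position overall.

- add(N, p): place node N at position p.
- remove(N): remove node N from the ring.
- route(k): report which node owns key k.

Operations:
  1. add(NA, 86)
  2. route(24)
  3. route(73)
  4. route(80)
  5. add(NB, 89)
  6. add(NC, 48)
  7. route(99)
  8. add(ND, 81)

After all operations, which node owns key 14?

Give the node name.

Answer: NC

Derivation:
Op 1: add NA@86 -> ring=[86:NA]
Op 2: route key 24: smallest pos >= 24 is 86 -> NA
Op 3: route key 73: smallest pos >= 73 is 86 -> NA
Op 4: route key 80: smallest pos >= 80 is 86 -> NA
Op 5: add NB@89 -> ring=[86:NA,89:NB]
Op 6: add NC@48 -> ring=[48:NC,86:NA,89:NB]
Op 7: route key 99: none >= 99, wrap to smallest pos 48 -> NC
Op 8: add ND@81 -> ring=[48:NC,81:ND,86:NA,89:NB]
Final route key 14: smallest pos >= 14 is 48 -> NC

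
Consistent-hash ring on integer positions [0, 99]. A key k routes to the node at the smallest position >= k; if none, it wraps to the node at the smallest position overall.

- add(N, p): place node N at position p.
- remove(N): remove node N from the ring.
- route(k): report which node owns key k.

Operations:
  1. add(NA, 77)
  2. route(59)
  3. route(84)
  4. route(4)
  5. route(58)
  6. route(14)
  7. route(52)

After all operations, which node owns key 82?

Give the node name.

Op 1: add NA@77 -> ring=[77:NA]
Op 2: route key 59: smallest pos >= 59 is 77 -> NA
Op 3: route key 84: none >= 84, wrap to smallest pos 77 -> NA
Op 4: route key 4: smallest pos >= 4 is 77 -> NA
Op 5: route key 58: smallest pos >= 58 is 77 -> NA
Op 6: route key 14: smallest pos >= 14 is 77 -> NA
Op 7: route key 52: smallest pos >= 52 is 77 -> NA
Final route key 82: none >= 82, wrap to smallest pos 77 -> NA

Answer: NA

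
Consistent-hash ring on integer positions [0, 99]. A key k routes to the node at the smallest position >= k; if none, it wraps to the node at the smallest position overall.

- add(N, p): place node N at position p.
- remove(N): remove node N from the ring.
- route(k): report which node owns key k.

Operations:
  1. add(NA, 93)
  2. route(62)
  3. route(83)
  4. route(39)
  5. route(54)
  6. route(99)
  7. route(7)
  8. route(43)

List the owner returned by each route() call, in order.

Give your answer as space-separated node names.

Op 1: add NA@93 -> ring=[93:NA]
Op 2: route key 62: smallest pos >= 62 is 93 -> NA
Op 3: route key 83: smallest pos >= 83 is 93 -> NA
Op 4: route key 39: smallest pos >= 39 is 93 -> NA
Op 5: route key 54: smallest pos >= 54 is 93 -> NA
Op 6: route key 99: none >= 99, wrap to smallest pos 93 -> NA
Op 7: route key 7: smallest pos >= 7 is 93 -> NA
Op 8: route key 43: smallest pos >= 43 is 93 -> NA

Answer: NA NA NA NA NA NA NA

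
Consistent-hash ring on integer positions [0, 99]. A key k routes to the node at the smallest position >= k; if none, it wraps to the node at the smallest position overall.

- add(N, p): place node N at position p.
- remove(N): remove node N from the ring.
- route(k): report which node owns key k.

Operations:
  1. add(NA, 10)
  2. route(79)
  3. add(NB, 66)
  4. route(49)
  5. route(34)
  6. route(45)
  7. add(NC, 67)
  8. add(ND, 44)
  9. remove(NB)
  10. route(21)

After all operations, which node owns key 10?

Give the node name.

Answer: NA

Derivation:
Op 1: add NA@10 -> ring=[10:NA]
Op 2: route key 79: none >= 79, wrap to smallest pos 10 -> NA
Op 3: add NB@66 -> ring=[10:NA,66:NB]
Op 4: route key 49: smallest pos >= 49 is 66 -> NB
Op 5: route key 34: smallest pos >= 34 is 66 -> NB
Op 6: route key 45: smallest pos >= 45 is 66 -> NB
Op 7: add NC@67 -> ring=[10:NA,66:NB,67:NC]
Op 8: add ND@44 -> ring=[10:NA,44:ND,66:NB,67:NC]
Op 9: remove NB -> ring=[10:NA,44:ND,67:NC]
Op 10: route key 21: smallest pos >= 21 is 44 -> ND
Final route key 10: smallest pos >= 10 is 10 -> NA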